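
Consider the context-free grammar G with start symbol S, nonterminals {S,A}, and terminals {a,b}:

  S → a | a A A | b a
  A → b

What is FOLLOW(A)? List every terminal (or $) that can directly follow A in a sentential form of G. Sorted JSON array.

Compute FIRST by fixpoint:
iter 1:
  A via A→b: +{b}
  S via S→a: +{a}
  S via S→b a: +{b}
  S: {a,b}  A: {b}
iter 2: (no change)
  S: {a,b}  A: {b}

FOLLOW sets:
seed FOLLOW(S) with $
[1]
  S→a A A: FOLLOW(A) ⊇ FIRST(A) = {b}; new: +{b}
  S→a A A: FOLLOW(A) ⊇ FOLLOW(S) ⊇ {$}; new: +{$}
  FOLLOW[S]={$}  FOLLOW[A]={$,b}
[2] done
  FOLLOW[S]={$}  FOLLOW[A]={$,b}

FOLLOW(A) = ["$", "b"]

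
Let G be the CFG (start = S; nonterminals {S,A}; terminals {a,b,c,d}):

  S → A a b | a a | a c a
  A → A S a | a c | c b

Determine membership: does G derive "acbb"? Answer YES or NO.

CNF form of G:
  S -> A X4 | T0 T0 | T0 X5
  A -> A X3 | T0 T1 | T1 T2
  T0 -> a
  T1 -> c
  T2 -> b
  X3 -> S T0
  X4 -> T0 T2
  X5 -> T1 T0

CYK fill:
  T[0,0] 'a' = {T0}  orig:{}
  T[1,1] 'c' = {T1}  orig:{}
  T[2,2] 'b' = {T2}  orig:{}
  T[3,3] 'b' = {T2}  orig:{}
  T[0,1] 'ac' = {A}
  T[1,2] 'cb' = {A}
  T[2,3] 'bb' = ∅
  T[0,2] 'acb' = ∅
  T[1,3] 'cbb' = ∅
  T[0,3] 'acbb' = ∅

S ∉ T[0,3] ⇒ NO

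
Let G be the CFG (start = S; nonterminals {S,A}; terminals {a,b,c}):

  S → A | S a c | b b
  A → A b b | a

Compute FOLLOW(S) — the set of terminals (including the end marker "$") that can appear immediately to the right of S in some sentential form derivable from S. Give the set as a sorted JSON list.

FIRST sets, iterate to fixpoint:
[1]
  A via A→a: +{a}
  S via S→A: +{a}
  S via S→b b: +{b}
  FIRST(S)={a,b}  FIRST(A)={a}
[2] (stable)
  FIRST(S)={a,b}  FIRST(A)={a}

Compute FOLLOW by fixpoint:
seed FOLLOW(S) with $
iter 1:
  A→A b b: FOLLOW(A) ⊇ FIRST(b) = {b}; new: +{b}
  S→A: FOLLOW(A) ⊇ FOLLOW(S) ⊇ {$}; new: +{$}
  S→S a c: FOLLOW(S) ⊇ FIRST(a) = {a}; new: +{a}
  FOLLOW(S)={$,a}  FOLLOW(A)={$,b}
iter 2:
  S→A: FOLLOW(A) ⊇ FOLLOW(S) ⊇ {$,a}; new: +{a}
  FOLLOW(S)={$,a}  FOLLOW(A)={$,a,b}
iter 3: — fixpoint
  FOLLOW(S)={$,a}  FOLLOW(A)={$,a,b}

FOLLOW(S) = ["$", "a"]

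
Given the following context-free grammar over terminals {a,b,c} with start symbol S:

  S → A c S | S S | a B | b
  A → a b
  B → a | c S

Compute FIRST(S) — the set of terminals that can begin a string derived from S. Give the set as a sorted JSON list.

FIRST iteration:
[1]
  A via A→a b: +{a}
  B via B→a: +{a}
  B via B→c S: +{c}
  S via S→A c S: +{a}
  S via S→b: +{b}
  S: {a,b}  A: {a}  B: {a,c}
[2] (stable)
  S: {a,b}  A: {a}  B: {a,c}

FIRST(S) = ["a", "b"]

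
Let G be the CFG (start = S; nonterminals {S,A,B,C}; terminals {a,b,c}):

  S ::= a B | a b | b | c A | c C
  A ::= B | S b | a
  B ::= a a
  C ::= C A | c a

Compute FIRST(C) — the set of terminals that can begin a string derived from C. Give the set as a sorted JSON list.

Compute FIRST by fixpoint:
pass 1:
  A via A→a: +{a}
  B via B→a a: +{a}
  C via C→c a: +{c}
  S via S→a B: +{a}
  S via S→b: +{b}
  S via S→c A: +{c}
  FIRST[S]={a,b,c}  FIRST[A]={a}  FIRST[B]={a}  FIRST[C]={c}
pass 2:
  A via A→S b: +{b,c}
  FIRST[S]={a,b,c}  FIRST[A]={a,b,c}  FIRST[B]={a}  FIRST[C]={c}
pass 3: (stable)
  FIRST[S]={a,b,c}  FIRST[A]={a,b,c}  FIRST[B]={a}  FIRST[C]={c}

FIRST(C) = ["c"]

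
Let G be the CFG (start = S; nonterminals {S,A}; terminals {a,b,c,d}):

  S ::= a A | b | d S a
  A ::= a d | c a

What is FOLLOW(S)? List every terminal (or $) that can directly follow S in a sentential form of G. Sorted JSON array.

Compute FIRST by fixpoint:
pass 1:
  A via A→a d: +{a}
  A via A→c a: +{c}
  S via S→a A: +{a}
  S via S→b: +{b}
  S via S→d S a: +{d}
  FIRST[S]={a,b,d}  FIRST[A]={a,c}
pass 2: (no change)
  FIRST[S]={a,b,d}  FIRST[A]={a,c}

FOLLOW iteration:
initialize: $ ∈ FOLLOW(S)
[1]
  S→a A: FOLLOW(A) ⊇ FOLLOW(S) ⊇ {$}; new: +{$}
  S→d S a: FOLLOW(S) ⊇ FIRST(a) = {a}; new: +{a}
  FOLLOW(S)={$,a}  FOLLOW(A)={$}
[2]
  S→a A: FOLLOW(A) ⊇ FOLLOW(S) ⊇ {$,a}; new: +{a}
  FOLLOW(S)={$,a}  FOLLOW(A)={$,a}
[3] (stable)
  FOLLOW(S)={$,a}  FOLLOW(A)={$,a}

FOLLOW(S) = ["$", "a"]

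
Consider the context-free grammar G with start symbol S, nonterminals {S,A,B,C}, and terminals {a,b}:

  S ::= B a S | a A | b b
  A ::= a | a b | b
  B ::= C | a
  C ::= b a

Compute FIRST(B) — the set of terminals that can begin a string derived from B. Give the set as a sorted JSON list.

FIRST iteration:
iter 1:
  A via A→a: +{a}
  A via A→b: +{b}
  B via B→a: +{a}
  C via C→b a: +{b}
  S via S→B a S: +{a}
  S via S→b b: +{b}
  FIRST(S)={a,b}  FIRST(A)={a,b}  FIRST(B)={a}  FIRST(C)={b}
iter 2:
  B via B→C: +{b}
  FIRST(S)={a,b}  FIRST(A)={a,b}  FIRST(B)={a,b}  FIRST(C)={b}
iter 3: (stable)
  FIRST(S)={a,b}  FIRST(A)={a,b}  FIRST(B)={a,b}  FIRST(C)={b}

FIRST(B) = ["a", "b"]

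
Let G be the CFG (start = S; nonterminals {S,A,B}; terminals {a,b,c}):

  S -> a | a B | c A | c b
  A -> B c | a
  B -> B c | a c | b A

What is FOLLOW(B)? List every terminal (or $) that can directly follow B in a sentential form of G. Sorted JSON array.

FIRST sets, iterate to fixpoint:
iter 1:
  A via A→a: +{a}
  B via B→a c: +{a}
  B via B→b A: +{b}
  S via S→a: +{a}
  S via S→c A: +{c}
  FIRST[S]={a,c}  FIRST[A]={a}  FIRST[B]={a,b}
iter 2:
  A via A→B c: +{b}
  FIRST[S]={a,c}  FIRST[A]={a,b}  FIRST[B]={a,b}
iter 3: (no change)
  FIRST[S]={a,c}  FIRST[A]={a,b}  FIRST[B]={a,b}

FOLLOW iteration:
FOLLOW(S) := {$}
iter 1:
  A→B c: FOLLOW(B) ⊇ FIRST(c) = {c}; new: +{c}
  B→b A: FOLLOW(A) ⊇ FOLLOW(B) ⊇ {c}; new: +{c}
  S→a B: FOLLOW(B) ⊇ FOLLOW(S) ⊇ {$}; new: +{$}
  S→c A: FOLLOW(A) ⊇ FOLLOW(S) ⊇ {$}; new: +{$}
  FOLLOW[S]={$}  FOLLOW[A]={$,c}  FOLLOW[B]={$,c}
iter 2: (no change)
  FOLLOW[S]={$}  FOLLOW[A]={$,c}  FOLLOW[B]={$,c}

FOLLOW(B) = ["$", "c"]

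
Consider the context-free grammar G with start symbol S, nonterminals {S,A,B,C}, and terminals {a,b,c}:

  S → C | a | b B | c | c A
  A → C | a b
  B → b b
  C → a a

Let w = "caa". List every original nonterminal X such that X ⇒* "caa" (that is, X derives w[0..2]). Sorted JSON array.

Convert to CNF:
  S -> T0 T0 | T1 B | T2 A | a | c
  A -> T0 T0 | T0 T1
  B -> T1 T1
  C -> T0 T0
  T0 -> a
  T1 -> b
  T2 -> c

Fill CYK table bottom-up (cells [i..j] with 0 ≤ i ≤ j ≤ 2 only):
  cell(0,0) c: {S,T2}  orig:{S}
  cell(1,1) a: {S,T0}  orig:{S}
  cell(2,2) a: {S,T0}  orig:{S}
  cell(0,1) ca: ∅
  cell(1,2) aa: {A,C,S}
  cell(0,2) caa: {S}

Original NTs in T[0,2] deriving "caa": ["S"]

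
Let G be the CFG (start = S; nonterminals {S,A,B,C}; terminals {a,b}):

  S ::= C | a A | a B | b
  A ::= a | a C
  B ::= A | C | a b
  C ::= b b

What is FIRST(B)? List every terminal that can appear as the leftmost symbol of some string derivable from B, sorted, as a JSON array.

Compute FIRST by fixpoint:
[1]
  A via A→a: +{a}
  B via B→A: +{a}
  C via C→b b: +{b}
  S via S→C: +{b}
  S via S→a A: +{a}
  FIRST[S]={a,b}  FIRST[A]={a}  FIRST[B]={a}  FIRST[C]={b}
[2]
  B via B→C: +{b}
  FIRST[S]={a,b}  FIRST[A]={a}  FIRST[B]={a,b}  FIRST[C]={b}
[3] — fixpoint
  FIRST[S]={a,b}  FIRST[A]={a}  FIRST[B]={a,b}  FIRST[C]={b}

FIRST(B) = ["a", "b"]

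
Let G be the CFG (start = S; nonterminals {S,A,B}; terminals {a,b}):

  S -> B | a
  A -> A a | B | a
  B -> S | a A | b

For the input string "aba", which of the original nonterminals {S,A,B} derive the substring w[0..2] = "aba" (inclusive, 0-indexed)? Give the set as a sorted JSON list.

Convert to CNF:
  S -> T0 A | a | b
  A -> A T0 | T0 A | a | b
  B -> T0 A | a | b
  T0 -> a

Fill CYK table bottom-up (cells [i..j] with 0 ≤ i ≤ j ≤ 2 only):
  T[0,0] 'a' = {A,B,S,T0}  orig:{A,B,S}
  T[1,1] 'b' = {A,B,S}
  T[2,2] 'a' = {A,B,S,T0}  orig:{A,B,S}
  T[0,1] 'ab' = {A,B,S}
  T[1,2] 'ba' = {A}
  T[0,2] 'aba' = {A,B,S}

Original NTs in T[0,2] deriving "aba": ["A", "B", "S"]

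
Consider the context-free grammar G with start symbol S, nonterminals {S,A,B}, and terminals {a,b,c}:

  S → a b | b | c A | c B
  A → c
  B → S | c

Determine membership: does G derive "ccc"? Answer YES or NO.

Convert to CNF:
  S -> T0 T1 | T2 A | T2 B | b
  A -> c
  B -> T0 T1 | T2 A | T2 B | b | c
  T0 -> a
  T1 -> b
  T2 -> c

Fill CYK table bottom-up:
  T[0,0] 'c' = {A,B,T2}  orig:{A,B}
  T[1,1] 'c' = {A,B,T2}  orig:{A,B}
  T[2,2] 'c' = {A,B,T2}  orig:{A,B}
  T[0,1] 'cc' = {B,S}
  T[1,2] 'cc' = {B,S}
  T[0,2] 'ccc' = {B,S}

S ∈ T[0,2] ⇒ YES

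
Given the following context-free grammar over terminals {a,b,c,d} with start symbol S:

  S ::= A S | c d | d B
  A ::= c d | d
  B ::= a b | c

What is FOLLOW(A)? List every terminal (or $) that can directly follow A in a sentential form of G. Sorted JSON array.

FIRST iteration:
pass 1:
  A via A→c d: +{c}
  A via A→d: +{d}
  B via B→a b: +{a}
  B via B→c: +{c}
  S via S→A S: +{c,d}
  FIRST[S]={c,d}  FIRST[A]={c,d}  FIRST[B]={a,c}
pass 2: — fixpoint
  FIRST[S]={c,d}  FIRST[A]={c,d}  FIRST[B]={a,c}

Compute FOLLOW by fixpoint:
FOLLOW(S) := {$}
iter 1:
  S→A S: FOLLOW(A) ⊇ FIRST(S) = {c,d}; new: +{c,d}
  S→d B: FOLLOW(B) ⊇ FOLLOW(S) ⊇ {$}; new: +{$}
  FOLLOW[S]={$}  FOLLOW[A]={c,d}  FOLLOW[B]={$}
iter 2: (stable)
  FOLLOW[S]={$}  FOLLOW[A]={c,d}  FOLLOW[B]={$}

FOLLOW(A) = ["c", "d"]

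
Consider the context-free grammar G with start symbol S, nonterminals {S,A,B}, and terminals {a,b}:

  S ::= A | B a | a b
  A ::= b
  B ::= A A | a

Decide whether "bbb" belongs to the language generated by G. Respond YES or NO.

CNF form of G:
  S -> B T0 | T0 T1 | b
  A -> b
  B -> A A | a
  T0 -> a
  T1 -> b

CYK table (by increasing span):
  cell(0,0) b: {A,S,T1}  orig:{A,S}
  cell(1,1) b: {A,S,T1}  orig:{A,S}
  cell(2,2) b: {A,S,T1}  orig:{A,S}
  cell(0,1) bb: {B}
  cell(1,2) bb: {B}
  cell(0,2) bbb: ∅

S ∉ T[0,2] ⇒ NO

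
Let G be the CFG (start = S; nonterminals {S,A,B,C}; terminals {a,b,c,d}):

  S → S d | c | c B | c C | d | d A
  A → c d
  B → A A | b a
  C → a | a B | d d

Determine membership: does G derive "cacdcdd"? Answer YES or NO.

Convert to CNF:
  S -> S T1 | T0 B | T0 C | T1 A | c | d
  A -> T0 T1
  B -> A A | T2 T3
  C -> T1 T1 | T3 B | a
  T0 -> c
  T1 -> d
  T2 -> b
  T3 -> a

CYK table (by increasing span):
  [0..0]={S,T0}  "c"  orig:{S}
  [1..1]={C,T3}  "a"  orig:{C}
  [2..2]={S,T0}  "c"  orig:{S}
  [3..3]={S,T1}  "d"  orig:{S}
  [4..4]={S,T0}  "c"  orig:{S}
  [5..5]={S,T1}  "d"  orig:{S}
  [6..6]={S,T1}  "d"  orig:{S}
  [0..1]={S}  "ca"
  [1..2]=∅  "ac"
  [2..3]={A,S}  "cd"
  [3..4]=∅  "dc"
  [4..5]={A,S}  "cd"
  [5..6]={C,S}  "dd"
  [0..2]=∅  "cac"
  [1..3]=∅  "acd"
  [2..4]=∅  "cdc"
  [3..5]={S}  "dcd"
  [4..6]={S}  "cdd"
  [0..3]=∅  "cacd"
  [1..4]=∅  "acdc"
  [2..5]={B}  "cdcd"
  [3..6]={S}  "dcdd"
  [0..4]=∅  "cacdc"
  [1..5]={C}  "acdcd"
  [2..6]=∅  "cdcdd"
  [0..5]={S}  "cacdcd"
  [1..6]=∅  "acdcdd"
  [0..6]={S}  "cacdcdd"

S ∈ T[0,6] ⇒ YES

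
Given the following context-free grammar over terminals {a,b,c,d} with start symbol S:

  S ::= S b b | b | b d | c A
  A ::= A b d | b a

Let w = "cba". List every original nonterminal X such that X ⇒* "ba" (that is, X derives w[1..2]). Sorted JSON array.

Convert to CNF:
  S -> S X5 | T0 T1 | T3 A | b
  A -> A X4 | T0 T2
  T0 -> b
  T1 -> d
  T2 -> a
  T3 -> c
  X4 -> T0 T1
  X5 -> T0 T0

CYK table (by increasing span) — only the sub-triangle for w[1..2]:
  T[1,1] 'b' = {S,T0}  orig:{S}
  T[2,2] 'a' = {T2}  orig:{}
  T[1,2] 'ba' = {A}

Original NTs in T[1,2] deriving "ba": ["A"]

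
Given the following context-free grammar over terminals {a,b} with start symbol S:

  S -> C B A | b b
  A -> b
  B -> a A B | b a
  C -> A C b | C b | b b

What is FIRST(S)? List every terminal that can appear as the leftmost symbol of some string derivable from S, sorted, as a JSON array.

Compute FIRST by fixpoint:
iter 1:
  A via A→b: +{b}
  B via B→a A B: +{a}
  B via B→b a: +{b}
  C via C→A C b: +{b}
  S via S→C B A: +{b}
  FIRST(S)={b}  FIRST(A)={b}  FIRST(B)={a,b}  FIRST(C)={b}
iter 2: (no change)
  FIRST(S)={b}  FIRST(A)={b}  FIRST(B)={a,b}  FIRST(C)={b}

FIRST(S) = ["b"]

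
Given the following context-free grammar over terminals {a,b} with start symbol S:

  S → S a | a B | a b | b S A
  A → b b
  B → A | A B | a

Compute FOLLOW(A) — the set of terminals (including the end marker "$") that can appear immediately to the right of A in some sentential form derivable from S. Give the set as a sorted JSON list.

FIRST iteration:
iter 1:
  A via A→b b: +{b}
  B via B→A: +{b}
  B via B→a: +{a}
  S via S→a B: +{a}
  S via S→b S A: +{b}
  FIRST(S)={a,b}  FIRST(A)={b}  FIRST(B)={a,b}
iter 2: (no change)
  FIRST(S)={a,b}  FIRST(A)={b}  FIRST(B)={a,b}

FOLLOW sets:
seed FOLLOW(S) with $
pass 1:
  B→A B: FOLLOW(A) ⊇ FIRST(B) = {a,b}; new: +{a,b}
  S→S a: FOLLOW(S) ⊇ FIRST(a) = {a}; new: +{a}
  S→a B: FOLLOW(B) ⊇ FOLLOW(S) ⊇ {$,a}; new: +{$,a}
  S→b S A: FOLLOW(S) ⊇ FIRST(A) = {b}; new: +{b}
  S→b S A: FOLLOW(A) ⊇ FOLLOW(S) ⊇ {$,a,b}; new: +{$}
  S: {$,a,b}  A: {$,a,b}  B: {$,a}
pass 2:
  S→a B: FOLLOW(B) ⊇ FOLLOW(S) ⊇ {$,a,b}; new: +{b}
  S: {$,a,b}  A: {$,a,b}  B: {$,a,b}
pass 3: (no change)
  S: {$,a,b}  A: {$,a,b}  B: {$,a,b}

FOLLOW(A) = ["$", "a", "b"]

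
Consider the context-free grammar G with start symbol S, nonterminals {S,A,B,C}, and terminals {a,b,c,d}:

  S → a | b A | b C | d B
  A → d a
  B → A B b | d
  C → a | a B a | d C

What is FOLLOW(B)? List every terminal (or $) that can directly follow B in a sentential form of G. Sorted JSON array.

FIRST sets, iterate to fixpoint:
round 1:
  A via A→d a: +{d}
  B via B→A B b: +{d}
  C via C→a: +{a}
  C via C→d C: +{d}
  S via S→a: +{a}
  S via S→b A: +{b}
  S via S→d B: +{d}
  FIRST[S]={a,b,d}  FIRST[A]={d}  FIRST[B]={d}  FIRST[C]={a,d}
round 2: done
  FIRST[S]={a,b,d}  FIRST[A]={d}  FIRST[B]={d}  FIRST[C]={a,d}

FOLLOW sets:
FOLLOW(S) := {$}
iter 1:
  B→A B b: FOLLOW(A) ⊇ FIRST(B) = {d}; new: +{d}
  B→A B b: FOLLOW(B) ⊇ FIRST(b) = {b}; new: +{b}
  C→a B a: FOLLOW(B) ⊇ FIRST(a) = {a}; new: +{a}
  S→b A: FOLLOW(A) ⊇ FOLLOW(S) ⊇ {$}; new: +{$}
  S→b C: FOLLOW(C) ⊇ FOLLOW(S) ⊇ {$}; new: +{$}
  S→d B: FOLLOW(B) ⊇ FOLLOW(S) ⊇ {$}; new: +{$}
  FOLLOW(S)={$}  FOLLOW(A)={$,d}  FOLLOW(B)={$,a,b}  FOLLOW(C)={$}
iter 2: (stable)
  FOLLOW(S)={$}  FOLLOW(A)={$,d}  FOLLOW(B)={$,a,b}  FOLLOW(C)={$}

FOLLOW(B) = ["$", "a", "b"]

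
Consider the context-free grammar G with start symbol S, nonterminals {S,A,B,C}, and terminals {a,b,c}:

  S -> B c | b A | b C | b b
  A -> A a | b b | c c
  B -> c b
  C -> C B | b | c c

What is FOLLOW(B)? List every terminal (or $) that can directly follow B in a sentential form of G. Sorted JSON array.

FIRST iteration:
round 1:
  A via A→b b: +{b}
  A via A→c c: +{c}
  B via B→c b: +{c}
  C via C→b: +{b}
  C via C→c c: +{c}
  S via S→B c: +{c}
  S via S→b A: +{b}
  S: {b,c}  A: {b,c}  B: {c}  C: {b,c}
round 2: — fixpoint
  S: {b,c}  A: {b,c}  B: {c}  C: {b,c}

FOLLOW sets:
initialize: $ ∈ FOLLOW(S)
iter 1:
  A→A a: FOLLOW(A) ⊇ FIRST(a) = {a}; new: +{a}
  C→C B: FOLLOW(C) ⊇ FIRST(B) = {c}; new: +{c}
  C→C B: FOLLOW(B) ⊇ FOLLOW(C) ⊇ {c}; new: +{c}
  S→b A: FOLLOW(A) ⊇ FOLLOW(S) ⊇ {$}; new: +{$}
  S→b C: FOLLOW(C) ⊇ FOLLOW(S) ⊇ {$}; new: +{$}
  S: {$}  A: {$,a}  B: {c}  C: {$,c}
iter 2:
  C→C B: FOLLOW(B) ⊇ FOLLOW(C) ⊇ {$,c}; new: +{$}
  S: {$}  A: {$,a}  B: {$,c}  C: {$,c}
iter 3: (stable)
  S: {$}  A: {$,a}  B: {$,c}  C: {$,c}

FOLLOW(B) = ["$", "c"]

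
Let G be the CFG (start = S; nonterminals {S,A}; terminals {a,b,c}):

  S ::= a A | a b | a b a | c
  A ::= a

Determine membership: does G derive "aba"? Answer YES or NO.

CNF form of G:
  S -> T0 A | T0 T1 | T0 X2 | c
  A -> a
  T0 -> a
  T1 -> b
  X2 -> T1 T0

Fill CYK table bottom-up:
  cell(0,0) a: {A,T0}  orig:{A}
  cell(1,1) b: {T1}  orig:{}
  cell(2,2) a: {A,T0}  orig:{A}
  cell(0,1) ab: {S}
  cell(1,2) ba: {X2}  orig:{}
  cell(0,2) aba: {S}

S ∈ T[0,2] ⇒ YES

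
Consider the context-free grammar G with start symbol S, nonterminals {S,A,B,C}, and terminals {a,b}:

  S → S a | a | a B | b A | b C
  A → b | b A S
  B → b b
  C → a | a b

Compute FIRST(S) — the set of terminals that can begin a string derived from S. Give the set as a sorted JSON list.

Compute FIRST by fixpoint:
[1]
  A via A→b: +{b}
  B via B→b b: +{b}
  C via C→a: +{a}
  S via S→a: +{a}
  S via S→b A: +{b}
  FIRST[S]={a,b}  FIRST[A]={b}  FIRST[B]={b}  FIRST[C]={a}
[2] — fixpoint
  FIRST[S]={a,b}  FIRST[A]={b}  FIRST[B]={b}  FIRST[C]={a}

FIRST(S) = ["a", "b"]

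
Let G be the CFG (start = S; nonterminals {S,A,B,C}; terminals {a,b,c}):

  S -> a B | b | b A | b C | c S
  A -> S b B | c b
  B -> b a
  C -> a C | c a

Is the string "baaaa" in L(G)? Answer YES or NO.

Convert to CNF:
  S -> T0 A | T0 C | T1 S | T2 B | b
  A -> S X3 | T1 T0
  B -> T0 T2
  C -> T1 T2 | T2 C
  T0 -> b
  T1 -> c
  T2 -> a
  X3 -> T0 B

CYK fill:
  T[0,0] 'b' = {S,T0}  orig:{S}
  T[1,1] 'a' = {T2}  orig:{}
  T[2,2] 'a' = {T2}  orig:{}
  T[3,3] 'a' = {T2}  orig:{}
  T[4,4] 'a' = {T2}  orig:{}
  T[0,1] 'ba' = {B}
  T[1,2] 'aa' = ∅
  T[2,3] 'aa' = ∅
  T[3,4] 'aa' = ∅
  T[0,2] 'baa' = ∅
  T[1,3] 'aaa' = ∅
  T[2,4] 'aaa' = ∅
  T[0,3] 'baaa' = ∅
  T[1,4] 'aaaa' = ∅
  T[0,4] 'baaaa' = ∅

S ∉ T[0,4] ⇒ NO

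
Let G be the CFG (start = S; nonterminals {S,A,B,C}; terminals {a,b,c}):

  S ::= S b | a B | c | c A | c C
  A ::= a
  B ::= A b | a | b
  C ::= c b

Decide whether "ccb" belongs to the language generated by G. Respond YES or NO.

Convert to CNF:
  S -> S T0 | T1 A | T1 C | T2 B | c
  A -> a
  B -> A T0 | a | b
  C -> T1 T0
  T0 -> b
  T1 -> c
  T2 -> a

Fill CYK table bottom-up:
  [0..0]={S,T1}  "c"  orig:{S}
  [1..1]={S,T1}  "c"  orig:{S}
  [2..2]={B,T0}  "b"  orig:{B}
  [0..1]=∅  "cc"
  [1..2]={C,S}  "cb"
  [0..2]={S}  "ccb"

S ∈ T[0,2] ⇒ YES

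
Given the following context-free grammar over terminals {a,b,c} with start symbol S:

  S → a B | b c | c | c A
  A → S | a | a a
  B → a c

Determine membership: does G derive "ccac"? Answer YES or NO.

Convert to CNF:
  S -> T0 B | T1 T2 | T2 A | c
  A -> T0 B | T0 T0 | T1 T2 | T2 A | a | c
  B -> T0 T2
  T0 -> a
  T1 -> b
  T2 -> c

CYK fill:
  T[0,0] 'c' = {A,S,T2}  orig:{A,S}
  T[1,1] 'c' = {A,S,T2}  orig:{A,S}
  T[2,2] 'a' = {A,T0}  orig:{A}
  T[3,3] 'c' = {A,S,T2}  orig:{A,S}
  T[0,1] 'cc' = {A,S}
  T[1,2] 'ca' = {A,S}
  T[2,3] 'ac' = {B}
  T[0,2] 'cca' = {A,S}
  T[1,3] 'cac' = ∅
  T[0,3] 'ccac' = ∅

S ∉ T[0,3] ⇒ NO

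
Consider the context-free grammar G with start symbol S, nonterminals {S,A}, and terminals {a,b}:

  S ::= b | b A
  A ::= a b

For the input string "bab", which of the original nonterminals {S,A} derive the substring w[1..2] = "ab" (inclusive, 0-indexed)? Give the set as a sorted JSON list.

Convert to CNF:
  S -> T1 A | b
  A -> T0 T1
  T0 -> a
  T1 -> b

CYK fill (cells [i..j] with 1 ≤ i ≤ j ≤ 2 only):
  [1..1]={T0}  "a"  orig:{}
  [2..2]={S,T1}  "b"  orig:{S}
  [1..2]={A}  "ab"

Original NTs in T[1,2] deriving "ab": ["A"]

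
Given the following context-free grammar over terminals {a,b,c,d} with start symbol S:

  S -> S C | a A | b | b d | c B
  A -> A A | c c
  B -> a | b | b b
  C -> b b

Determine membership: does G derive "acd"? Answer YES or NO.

Convert to CNF:
  S -> S C | T0 B | T1 T3 | T2 A | b
  A -> A A | T0 T0
  B -> T1 T1 | a | b
  C -> T1 T1
  T0 -> c
  T1 -> b
  T2 -> a
  T3 -> d

CYK fill:
  [0..0]={B,T2}  "a"  orig:{B}
  [1..1]={T0}  "c"  orig:{}
  [2..2]={T3}  "d"  orig:{}
  [0..1]=∅  "ac"
  [1..2]=∅  "cd"
  [0..2]=∅  "acd"

S ∉ T[0,2] ⇒ NO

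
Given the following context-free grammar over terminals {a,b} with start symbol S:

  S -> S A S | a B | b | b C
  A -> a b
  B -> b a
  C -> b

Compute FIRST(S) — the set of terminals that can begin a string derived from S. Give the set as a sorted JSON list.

Compute FIRST by fixpoint:
[1]
  A via A→a b: +{a}
  B via B→b a: +{b}
  C via C→b: +{b}
  S via S→a B: +{a}
  S via S→b: +{b}
  FIRST(S)={a,b}  FIRST(A)={a}  FIRST(B)={b}  FIRST(C)={b}
[2] — fixpoint
  FIRST(S)={a,b}  FIRST(A)={a}  FIRST(B)={b}  FIRST(C)={b}

FIRST(S) = ["a", "b"]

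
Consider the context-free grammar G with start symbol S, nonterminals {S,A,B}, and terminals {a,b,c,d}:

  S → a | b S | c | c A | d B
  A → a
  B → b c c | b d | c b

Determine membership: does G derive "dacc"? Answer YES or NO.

Convert to CNF:
  S -> T0 S | T1 A | T2 B | a | c
  A -> a
  B -> T0 T2 | T0 X3 | T1 T0
  T0 -> b
  T1 -> c
  T2 -> d
  X3 -> T1 T1

CYK fill:
  [0..0]={T2}  "d"  orig:{}
  [1..1]={A,S}  "a"
  [2..2]={S,T1}  "c"  orig:{S}
  [3..3]={S,T1}  "c"  orig:{S}
  [0..1]=∅  "da"
  [1..2]=∅  "ac"
  [2..3]={X3}  "cc"  orig:{}
  [0..2]=∅  "dac"
  [1..3]=∅  "acc"
  [0..3]=∅  "dacc"

S ∉ T[0,3] ⇒ NO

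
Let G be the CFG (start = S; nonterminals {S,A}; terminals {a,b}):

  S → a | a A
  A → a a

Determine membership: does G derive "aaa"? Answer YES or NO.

Convert to CNF:
  S -> T0 A | a
  A -> T0 T0
  T0 -> a

CYK table (by increasing span):
  [0..0]={S,T0}  "a"  orig:{S}
  [1..1]={S,T0}  "a"  orig:{S}
  [2..2]={S,T0}  "a"  orig:{S}
  [0..1]={A}  "aa"
  [1..2]={A}  "aa"
  [0..2]={S}  "aaa"

S ∈ T[0,2] ⇒ YES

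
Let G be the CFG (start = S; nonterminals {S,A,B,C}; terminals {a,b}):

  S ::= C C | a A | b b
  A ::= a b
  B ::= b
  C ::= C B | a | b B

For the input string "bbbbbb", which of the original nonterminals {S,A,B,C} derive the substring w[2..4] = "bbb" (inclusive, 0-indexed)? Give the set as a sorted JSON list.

Convert to CNF:
  S -> C C | T0 A | T1 T1
  A -> T0 T1
  B -> b
  C -> C B | T1 B | a
  T0 -> a
  T1 -> b

CYK table (by increasing span) (cells [i..j] with 2 ≤ i ≤ j ≤ 4 only):
  cell(2,2) b: {B,T1}  orig:{B}
  cell(3,3) b: {B,T1}  orig:{B}
  cell(4,4) b: {B,T1}  orig:{B}
  cell(2,3) bb: {C,S}
  cell(3,4) bb: {C,S}
  cell(2,4) bbb: {C}

Original NTs in T[2,4] deriving "bbb": ["C"]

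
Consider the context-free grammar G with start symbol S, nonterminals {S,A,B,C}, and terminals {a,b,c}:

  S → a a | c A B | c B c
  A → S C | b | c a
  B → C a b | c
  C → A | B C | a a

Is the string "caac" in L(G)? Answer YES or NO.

CNF form of G:
  S -> T0 X4 | T0 X5 | T1 T1
  A -> S C | T0 T1 | b
  B -> C X3 | c
  C -> B C | S C | T0 T1 | T1 T1 | b
  T0 -> c
  T1 -> a
  T2 -> b
  X3 -> T1 T2
  X4 -> A B
  X5 -> B T0

CYK table (by increasing span):
  cell(0,0) c: {B,T0}  orig:{B}
  cell(1,1) a: {T1}  orig:{}
  cell(2,2) a: {T1}  orig:{}
  cell(3,3) c: {B,T0}  orig:{B}
  cell(0,1) ca: {A,C}
  cell(1,2) aa: {C,S}
  cell(2,3) ac: ∅
  cell(0,2) caa: {C}
  cell(1,3) aac: ∅
  cell(0,3) caac: ∅

S ∉ T[0,3] ⇒ NO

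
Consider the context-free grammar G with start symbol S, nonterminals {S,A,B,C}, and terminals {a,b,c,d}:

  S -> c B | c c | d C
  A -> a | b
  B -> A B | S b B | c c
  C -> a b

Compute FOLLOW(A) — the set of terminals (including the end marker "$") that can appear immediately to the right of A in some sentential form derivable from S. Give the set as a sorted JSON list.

FIRST sets, iterate to fixpoint:
iter 1:
  A via A→a: +{a}
  A via A→b: +{b}
  B via B→A B: +{a,b}
  B via B→c c: +{c}
  C via C→a b: +{a}
  S via S→c B: +{c}
  S via S→d C: +{d}
  S: {c,d}  A: {a,b}  B: {a,b,c}  C: {a}
iter 2:
  B via B→S b B: +{d}
  S: {c,d}  A: {a,b}  B: {a,b,c,d}  C: {a}
iter 3: — fixpoint
  S: {c,d}  A: {a,b}  B: {a,b,c,d}  C: {a}

FOLLOW sets:
initialize: $ ∈ FOLLOW(S)
[1]
  B→A B: FOLLOW(A) ⊇ FIRST(B) = {a,b,c,d}; new: +{a,b,c,d}
  B→S b B: FOLLOW(S) ⊇ FIRST(b) = {b}; new: +{b}
  S→c B: FOLLOW(B) ⊇ FOLLOW(S) ⊇ {$,b}; new: +{$,b}
  S→d C: FOLLOW(C) ⊇ FOLLOW(S) ⊇ {$,b}; new: +{$,b}
  S: {$,b}  A: {a,b,c,d}  B: {$,b}  C: {$,b}
[2] (no change)
  S: {$,b}  A: {a,b,c,d}  B: {$,b}  C: {$,b}

FOLLOW(A) = ["a", "b", "c", "d"]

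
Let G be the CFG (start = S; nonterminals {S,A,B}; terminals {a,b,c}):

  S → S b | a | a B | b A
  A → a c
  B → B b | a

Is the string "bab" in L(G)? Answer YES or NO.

Convert to CNF:
  S -> S T2 | T0 B | T2 A | a
  A -> T0 T1
  B -> B T2 | a
  T0 -> a
  T1 -> c
  T2 -> b

CYK fill:
  cell(0,0) b: {T2}  orig:{}
  cell(1,1) a: {B,S,T0}  orig:{B,S}
  cell(2,2) b: {T2}  orig:{}
  cell(0,1) ba: ∅
  cell(1,2) ab: {B,S}
  cell(0,2) bab: ∅

S ∉ T[0,2] ⇒ NO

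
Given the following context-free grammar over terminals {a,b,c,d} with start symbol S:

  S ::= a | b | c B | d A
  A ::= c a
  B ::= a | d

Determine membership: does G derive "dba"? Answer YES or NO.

Convert to CNF:
  S -> T0 B | T2 A | a | b
  A -> T0 T1
  B -> a | d
  T0 -> c
  T1 -> a
  T2 -> d

CYK table (by increasing span):
  cell(0,0) d: {B,T2}  orig:{B}
  cell(1,1) b: {S}
  cell(2,2) a: {B,S,T1}  orig:{B,S}
  cell(0,1) db: ∅
  cell(1,2) ba: ∅
  cell(0,2) dba: ∅

S ∉ T[0,2] ⇒ NO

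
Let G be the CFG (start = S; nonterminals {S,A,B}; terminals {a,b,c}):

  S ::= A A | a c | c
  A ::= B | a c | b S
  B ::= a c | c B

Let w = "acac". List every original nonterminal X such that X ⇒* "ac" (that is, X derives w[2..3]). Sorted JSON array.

Convert to CNF:
  S -> A A | T0 T1 | c
  A -> T0 T1 | T1 B | T2 S
  B -> T0 T1 | T1 B
  T0 -> a
  T1 -> c
  T2 -> b

Fill CYK table bottom-up (cells [i..j] with 2 ≤ i ≤ j ≤ 3 only):
  cell(2,2) a: {T0}  orig:{}
  cell(3,3) c: {S,T1}  orig:{S}
  cell(2,3) ac: {A,B,S}

Original NTs in T[2,3] deriving "ac": ["A", "B", "S"]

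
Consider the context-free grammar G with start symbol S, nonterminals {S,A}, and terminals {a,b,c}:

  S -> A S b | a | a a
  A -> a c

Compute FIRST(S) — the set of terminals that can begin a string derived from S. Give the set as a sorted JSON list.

FIRST iteration:
round 1:
  A via A→a c: +{a}
  S via S→A S b: +{a}
  FIRST[S]={a}  FIRST[A]={a}
round 2: (stable)
  FIRST[S]={a}  FIRST[A]={a}

FIRST(S) = ["a"]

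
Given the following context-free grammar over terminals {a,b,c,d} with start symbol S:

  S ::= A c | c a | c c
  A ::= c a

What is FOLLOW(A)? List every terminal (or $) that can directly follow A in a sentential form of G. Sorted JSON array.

Compute FIRST by fixpoint:
round 1:
  A via A→c a: +{c}
  S via S→A c: +{c}
  S: {c}  A: {c}
round 2: (stable)
  S: {c}  A: {c}

Compute FOLLOW by fixpoint:
seed FOLLOW(S) with $
[1]
  S→A c: FOLLOW(A) ⊇ FIRST(c) = {c}; new: +{c}
  FOLLOW[S]={$}  FOLLOW[A]={c}
[2] — fixpoint
  FOLLOW[S]={$}  FOLLOW[A]={c}

FOLLOW(A) = ["c"]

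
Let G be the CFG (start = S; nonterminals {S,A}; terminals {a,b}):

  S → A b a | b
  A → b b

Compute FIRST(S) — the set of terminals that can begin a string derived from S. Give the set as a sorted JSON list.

FIRST iteration:
round 1:
  A via A→b b: +{b}
  S via S→A b a: +{b}
  S: {b}  A: {b}
round 2: — fixpoint
  S: {b}  A: {b}

FIRST(S) = ["b"]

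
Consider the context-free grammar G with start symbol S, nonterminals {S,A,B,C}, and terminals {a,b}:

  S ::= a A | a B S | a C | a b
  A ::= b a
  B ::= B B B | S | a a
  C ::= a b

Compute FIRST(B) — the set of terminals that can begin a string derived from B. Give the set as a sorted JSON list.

FIRST iteration:
iter 1:
  A via A→b a: +{b}
  B via B→a a: +{a}
  C via C→a b: +{a}
  S via S→a A: +{a}
  S: {a}  A: {b}  B: {a}  C: {a}
iter 2: done
  S: {a}  A: {b}  B: {a}  C: {a}

FIRST(B) = ["a"]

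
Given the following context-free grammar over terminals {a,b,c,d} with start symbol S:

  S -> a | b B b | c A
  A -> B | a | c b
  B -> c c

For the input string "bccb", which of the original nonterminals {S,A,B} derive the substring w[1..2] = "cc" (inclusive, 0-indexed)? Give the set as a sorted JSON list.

CNF form of G:
  S -> T0 A | T1 X2 | a
  A -> T0 T0 | T0 T1 | a
  B -> T0 T0
  T0 -> c
  T1 -> b
  X2 -> B T1

CYK fill, restricted to cells inside w[1..2]:
  [1..1]={T0}  "c"  orig:{}
  [2..2]={T0}  "c"  orig:{}
  [1..2]={A,B}  "cc"

Original NTs in T[1,2] deriving "cc": ["A", "B"]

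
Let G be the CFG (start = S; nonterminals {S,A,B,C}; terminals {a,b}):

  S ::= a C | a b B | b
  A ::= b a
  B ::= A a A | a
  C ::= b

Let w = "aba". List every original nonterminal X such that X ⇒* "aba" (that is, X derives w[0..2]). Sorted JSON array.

Convert to CNF:
  S -> T1 C | T1 X3 | b
  A -> T0 T1
  B -> A X2 | a
  C -> b
  T0 -> b
  T1 -> a
  X2 -> T1 A
  X3 -> T0 B

Fill CYK table bottom-up, restricted to cells inside w[0..2]:
  [0..0]={B,T1}  "a"  orig:{B}
  [1..1]={C,S,T0}  "b"  orig:{C,S}
  [2..2]={B,T1}  "a"  orig:{B}
  [0..1]={S}  "ab"
  [1..2]={A,X3}  "ba"  orig:{A}
  [0..2]={S,X2}  "aba"  orig:{S}

Original NTs in T[0,2] deriving "aba": ["S"]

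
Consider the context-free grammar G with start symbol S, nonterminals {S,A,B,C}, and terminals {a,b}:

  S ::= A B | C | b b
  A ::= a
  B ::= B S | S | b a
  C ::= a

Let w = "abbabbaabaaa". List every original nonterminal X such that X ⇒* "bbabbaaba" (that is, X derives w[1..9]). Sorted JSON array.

Convert to CNF:
  S -> A B | T0 T0 | a
  A -> a
  B -> A B | B S | T0 T0 | T0 T1 | a
  C -> a
  T0 -> b
  T1 -> a

CYK table (by increasing span) (cells [i..j] with 1 ≤ i ≤ j ≤ 9 only):
  cell(1,1) b: {T0}  orig:{}
  cell(2,2) b: {T0}  orig:{}
  cell(3,3) a: {A,B,C,S,T1}  orig:{A,B,C,S}
  cell(4,4) b: {T0}  orig:{}
  cell(5,5) b: {T0}  orig:{}
  cell(6,6) a: {A,B,C,S,T1}  orig:{A,B,C,S}
  cell(7,7) a: {A,B,C,S,T1}  orig:{A,B,C,S}
  cell(8,8) b: {T0}  orig:{}
  cell(9,9) a: {A,B,C,S,T1}  orig:{A,B,C,S}
  cell(1,2) bb: {B,S}
  cell(2,3) ba: {B}
  cell(3,4) ab: ∅
  cell(4,5) bb: {B,S}
  cell(5,6) ba: {B}
  cell(6,7) aa: {B,S}
  cell(7,8) ab: ∅
  cell(8,9) ba: {B}
  cell(1,3) bba: {B}
  cell(2,4) bab: ∅
  cell(3,5) abb: {B,S}
  cell(4,6) bba: {B}
  cell(5,7) baa: {B}
  cell(6,8) aab: ∅
  cell(7,9) aba: {B,S}
  cell(1,4) bbab: ∅
  cell(2,5) babb: {B}
  cell(3,6) abba: {B,S}
  cell(4,7) bbaa: {B}
  cell(5,8) baab: ∅
  cell(6,9) aaba: {B,S}
  cell(1,5) bbabb: {B}
  cell(2,6) babba: {B}
  cell(3,7) abbaa: {B,S}
  cell(4,8) bbaab: ∅
  cell(5,9) baaba: {B}
  cell(1,6) bbabba: {B}
  cell(2,7) babbaa: {B}
  cell(3,8) abbaab: ∅
  cell(4,9) bbaaba: {B}
  cell(1,7) bbabbaa: {B}
  cell(2,8) babbaab: ∅
  cell(3,9) abbaaba: {B,S}
  cell(1,8) bbabbaab: ∅
  cell(2,9) babbaaba: {B}
  cell(1,9) bbabbaaba: {B}

Original NTs in T[1,9] deriving "bbabbaaba": ["B"]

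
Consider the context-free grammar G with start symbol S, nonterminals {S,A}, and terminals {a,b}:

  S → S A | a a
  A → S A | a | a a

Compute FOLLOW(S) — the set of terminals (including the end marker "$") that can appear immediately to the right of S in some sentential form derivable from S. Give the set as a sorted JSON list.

FIRST sets, iterate to fixpoint:
round 1:
  A via A→a: +{a}
  S via S→a a: +{a}
  FIRST[S]={a}  FIRST[A]={a}
round 2: — fixpoint
  FIRST[S]={a}  FIRST[A]={a}

FOLLOW iteration:
initialize: $ ∈ FOLLOW(S)
iter 1:
  A→S A: FOLLOW(S) ⊇ FIRST(A) = {a}; new: +{a}
  S→S A: FOLLOW(A) ⊇ FOLLOW(S) ⊇ {$,a}; new: +{$,a}
  FOLLOW[S]={$,a}  FOLLOW[A]={$,a}
iter 2: — fixpoint
  FOLLOW[S]={$,a}  FOLLOW[A]={$,a}

FOLLOW(S) = ["$", "a"]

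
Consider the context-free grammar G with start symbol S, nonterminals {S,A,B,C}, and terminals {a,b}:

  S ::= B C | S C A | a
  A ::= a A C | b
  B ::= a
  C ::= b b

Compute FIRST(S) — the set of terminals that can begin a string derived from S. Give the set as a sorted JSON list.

FIRST iteration:
iter 1:
  A via A→a A C: +{a}
  A via A→b: +{b}
  B via B→a: +{a}
  C via C→b b: +{b}
  S via S→B C: +{a}
  FIRST(S)={a}  FIRST(A)={a,b}  FIRST(B)={a}  FIRST(C)={b}
iter 2: done
  FIRST(S)={a}  FIRST(A)={a,b}  FIRST(B)={a}  FIRST(C)={b}

FIRST(S) = ["a"]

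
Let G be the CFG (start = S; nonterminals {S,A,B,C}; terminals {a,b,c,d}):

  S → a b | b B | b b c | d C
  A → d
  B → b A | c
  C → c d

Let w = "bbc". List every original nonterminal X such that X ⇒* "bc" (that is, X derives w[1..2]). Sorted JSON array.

Convert to CNF:
  S -> T0 B | T0 X4 | T2 C | T3 T0
  A -> d
  B -> T0 A | c
  C -> T1 T2
  T0 -> b
  T1 -> c
  T2 -> d
  T3 -> a
  X4 -> T0 T1

CYK fill — only the sub-triangle for w[1..2]:
  T[1,1] 'b' = {T0}  orig:{}
  T[2,2] 'c' = {B,T1}  orig:{B}
  T[1,2] 'bc' = {S,X4}  orig:{S}

Original NTs in T[1,2] deriving "bc": ["S"]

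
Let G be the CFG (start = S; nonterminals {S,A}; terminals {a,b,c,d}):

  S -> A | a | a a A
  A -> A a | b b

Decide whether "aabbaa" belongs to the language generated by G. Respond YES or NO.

Convert to CNF:
  S -> A T0 | T0 X2 | T1 T1 | a
  A -> A T0 | T1 T1
  T0 -> a
  T1 -> b
  X2 -> T0 A

CYK table (by increasing span):
  cell(0,0) a: {S,T0}  orig:{S}
  cell(1,1) a: {S,T0}  orig:{S}
  cell(2,2) b: {T1}  orig:{}
  cell(3,3) b: {T1}  orig:{}
  cell(4,4) a: {S,T0}  orig:{S}
  cell(5,5) a: {S,T0}  orig:{S}
  cell(0,1) aa: ∅
  cell(1,2) ab: ∅
  cell(2,3) bb: {A,S}
  cell(3,4) ba: ∅
  cell(4,5) aa: ∅
  cell(0,2) aab: ∅
  cell(1,3) abb: {X2}  orig:{}
  cell(2,4) bba: {A,S}
  cell(3,5) baa: ∅
  cell(0,3) aabb: {S}
  cell(1,4) abba: {X2}  orig:{}
  cell(2,5) bbaa: {A,S}
  cell(0,4) aabba: {S}
  cell(1,5) abbaa: {X2}  orig:{}
  cell(0,5) aabbaa: {S}

S ∈ T[0,5] ⇒ YES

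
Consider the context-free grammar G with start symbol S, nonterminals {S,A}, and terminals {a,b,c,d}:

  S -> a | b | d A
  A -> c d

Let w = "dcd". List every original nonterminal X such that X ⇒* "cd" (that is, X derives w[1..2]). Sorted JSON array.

CNF form of G:
  S -> T1 A | a | b
  A -> T0 T1
  T0 -> c
  T1 -> d

CYK table (by increasing span) — only the sub-triangle for w[1..2]:
  T[1,1] 'c' = {T0}  orig:{}
  T[2,2] 'd' = {T1}  orig:{}
  T[1,2] 'cd' = {A}

Original NTs in T[1,2] deriving "cd": ["A"]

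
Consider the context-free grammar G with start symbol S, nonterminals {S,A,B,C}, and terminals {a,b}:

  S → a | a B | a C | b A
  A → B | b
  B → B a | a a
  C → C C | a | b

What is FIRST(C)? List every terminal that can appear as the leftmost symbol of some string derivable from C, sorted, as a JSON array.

FIRST sets, iterate to fixpoint:
[1]
  A via A→b: +{b}
  B via B→a a: +{a}
  C via C→a: +{a}
  C via C→b: +{b}
  S via S→a: +{a}
  S via S→b A: +{b}
  S: {a,b}  A: {b}  B: {a}  C: {a,b}
[2]
  A via A→B: +{a}
  S: {a,b}  A: {a,b}  B: {a}  C: {a,b}
[3] done
  S: {a,b}  A: {a,b}  B: {a}  C: {a,b}

FIRST(C) = ["a", "b"]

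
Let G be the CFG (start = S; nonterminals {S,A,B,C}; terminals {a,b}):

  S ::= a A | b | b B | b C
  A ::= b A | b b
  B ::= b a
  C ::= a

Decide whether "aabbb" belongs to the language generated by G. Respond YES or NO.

Convert to CNF:
  S -> T0 B | T0 C | T1 A | b
  A -> T0 A | T0 T0
  B -> T0 T1
  C -> a
  T0 -> b
  T1 -> a

Fill CYK table bottom-up:
  [0..0]={C,T1}  "a"  orig:{C}
  [1..1]={C,T1}  "a"  orig:{C}
  [2..2]={S,T0}  "b"  orig:{S}
  [3..3]={S,T0}  "b"  orig:{S}
  [4..4]={S,T0}  "b"  orig:{S}
  [0..1]=∅  "aa"
  [1..2]=∅  "ab"
  [2..3]={A}  "bb"
  [3..4]={A}  "bb"
  [0..2]=∅  "aab"
  [1..3]={S}  "abb"
  [2..4]={A}  "bbb"
  [0..3]=∅  "aabb"
  [1..4]={S}  "abbb"
  [0..4]=∅  "aabbb"

S ∉ T[0,4] ⇒ NO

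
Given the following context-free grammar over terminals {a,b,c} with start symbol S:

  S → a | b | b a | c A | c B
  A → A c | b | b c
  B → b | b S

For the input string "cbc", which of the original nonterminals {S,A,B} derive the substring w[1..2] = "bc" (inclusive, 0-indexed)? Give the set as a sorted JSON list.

CNF form of G:
  S -> T0 A | T0 B | T1 T2 | a | b
  A -> A T0 | T1 T0 | b
  B -> T1 S | b
  T0 -> c
  T1 -> b
  T2 -> a

CYK fill — only the sub-triangle for w[1..2]:
  cell(1,1) b: {A,B,S,T1}  orig:{A,B,S}
  cell(2,2) c: {T0}  orig:{}
  cell(1,2) bc: {A}

Original NTs in T[1,2] deriving "bc": ["A"]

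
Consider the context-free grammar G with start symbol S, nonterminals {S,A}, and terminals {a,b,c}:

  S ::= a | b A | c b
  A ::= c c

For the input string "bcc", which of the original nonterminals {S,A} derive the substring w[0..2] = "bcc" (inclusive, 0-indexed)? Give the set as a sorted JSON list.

CNF form of G:
  S -> T0 T1 | T1 A | a
  A -> T0 T0
  T0 -> c
  T1 -> b

CYK table (by increasing span) (cells [i..j] with 0 ≤ i ≤ j ≤ 2 only):
  cell(0,0) b: {T1}  orig:{}
  cell(1,1) c: {T0}  orig:{}
  cell(2,2) c: {T0}  orig:{}
  cell(0,1) bc: ∅
  cell(1,2) cc: {A}
  cell(0,2) bcc: {S}

Original NTs in T[0,2] deriving "bcc": ["S"]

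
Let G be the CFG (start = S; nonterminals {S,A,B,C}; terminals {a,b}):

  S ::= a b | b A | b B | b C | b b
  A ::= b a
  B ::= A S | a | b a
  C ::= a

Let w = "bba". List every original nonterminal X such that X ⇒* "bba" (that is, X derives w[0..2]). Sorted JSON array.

Convert to CNF:
  S -> T0 A | T0 B | T0 C | T0 T0 | T1 T0
  A -> T0 T1
  B -> A S | T0 T1 | a
  C -> a
  T0 -> b
  T1 -> a

Fill CYK table bottom-up (cells [i..j] with 0 ≤ i ≤ j ≤ 2 only):
  cell(0,0) b: {T0}  orig:{}
  cell(1,1) b: {T0}  orig:{}
  cell(2,2) a: {B,C,T1}  orig:{B,C}
  cell(0,1) bb: {S}
  cell(1,2) ba: {A,B,S}
  cell(0,2) bba: {S}

Original NTs in T[0,2] deriving "bba": ["S"]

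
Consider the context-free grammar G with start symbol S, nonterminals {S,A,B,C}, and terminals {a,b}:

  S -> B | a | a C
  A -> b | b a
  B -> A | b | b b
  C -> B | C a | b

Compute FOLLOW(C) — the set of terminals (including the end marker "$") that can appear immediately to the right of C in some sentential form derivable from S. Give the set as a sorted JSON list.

Compute FIRST by fixpoint:
iter 1:
  A via A→b: +{b}
  B via B→A: +{b}
  C via C→B: +{b}
  S via S→B: +{b}
  S via S→a: +{a}
  S: {a,b}  A: {b}  B: {b}  C: {b}
iter 2: — fixpoint
  S: {a,b}  A: {b}  B: {b}  C: {b}

FOLLOW iteration:
initialize: $ ∈ FOLLOW(S)
round 1:
  C→C a: FOLLOW(C) ⊇ FIRST(a) = {a}; new: +{a}
  S→B: FOLLOW(B) ⊇ FOLLOW(S) ⊇ {$}; new: +{$}
  S→a C: FOLLOW(C) ⊇ FOLLOW(S) ⊇ {$}; new: +{$}
  S: {$}  A: {}  B: {$}  C: {$,a}
round 2:
  B→A: FOLLOW(A) ⊇ FOLLOW(B) ⊇ {$}; new: +{$}
  C→B: FOLLOW(B) ⊇ FOLLOW(C) ⊇ {$,a}; new: +{a}
  S: {$}  A: {$}  B: {$,a}  C: {$,a}
round 3:
  B→A: FOLLOW(A) ⊇ FOLLOW(B) ⊇ {$,a}; new: +{a}
  S: {$}  A: {$,a}  B: {$,a}  C: {$,a}
round 4: (stable)
  S: {$}  A: {$,a}  B: {$,a}  C: {$,a}

FOLLOW(C) = ["$", "a"]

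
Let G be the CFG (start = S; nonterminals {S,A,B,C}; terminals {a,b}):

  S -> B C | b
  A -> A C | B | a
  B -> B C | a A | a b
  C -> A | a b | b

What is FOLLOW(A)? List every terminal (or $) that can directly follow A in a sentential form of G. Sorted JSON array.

FIRST iteration:
iter 1:
  A via A→a: +{a}
  B via B→a A: +{a}
  C via C→A: +{a}
  C via C→b: +{b}
  S via S→B C: +{a}
  S via S→b: +{b}
  FIRST(S)={a,b}  FIRST(A)={a}  FIRST(B)={a}  FIRST(C)={a,b}
iter 2: — fixpoint
  FIRST(S)={a,b}  FIRST(A)={a}  FIRST(B)={a}  FIRST(C)={a,b}

FOLLOW sets:
seed FOLLOW(S) with $
round 1:
  A→A C: FOLLOW(A) ⊇ FIRST(C) = {a,b}; new: +{a,b}
  A→A C: FOLLOW(C) ⊇ FOLLOW(A) ⊇ {a,b}; new: +{a,b}
  A→B: FOLLOW(B) ⊇ FOLLOW(A) ⊇ {a,b}; new: +{a,b}
  S→B C: FOLLOW(C) ⊇ FOLLOW(S) ⊇ {$}; new: +{$}
  FOLLOW(S)={$}  FOLLOW(A)={a,b}  FOLLOW(B)={a,b}  FOLLOW(C)={$,a,b}
round 2:
  C→A: FOLLOW(A) ⊇ FOLLOW(C) ⊇ {$,a,b}; new: +{$}
  FOLLOW(S)={$}  FOLLOW(A)={$,a,b}  FOLLOW(B)={a,b}  FOLLOW(C)={$,a,b}
round 3:
  A→B: FOLLOW(B) ⊇ FOLLOW(A) ⊇ {$,a,b}; new: +{$}
  FOLLOW(S)={$}  FOLLOW(A)={$,a,b}  FOLLOW(B)={$,a,b}  FOLLOW(C)={$,a,b}
round 4: done
  FOLLOW(S)={$}  FOLLOW(A)={$,a,b}  FOLLOW(B)={$,a,b}  FOLLOW(C)={$,a,b}

FOLLOW(A) = ["$", "a", "b"]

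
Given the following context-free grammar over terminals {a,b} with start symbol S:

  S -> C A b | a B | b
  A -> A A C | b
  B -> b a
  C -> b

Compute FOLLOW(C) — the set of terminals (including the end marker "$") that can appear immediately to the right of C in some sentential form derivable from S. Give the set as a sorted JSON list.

FIRST iteration:
iter 1:
  A via A→b: +{b}
  B via B→b a: +{b}
  C via C→b: +{b}
  S via S→C A b: +{b}
  S via S→a B: +{a}
  FIRST[S]={a,b}  FIRST[A]={b}  FIRST[B]={b}  FIRST[C]={b}
iter 2: (stable)
  FIRST[S]={a,b}  FIRST[A]={b}  FIRST[B]={b}  FIRST[C]={b}

FOLLOW iteration:
initialize: $ ∈ FOLLOW(S)
iter 1:
  A→A A C: FOLLOW(A) ⊇ FIRST(A) = {b}; new: +{b}
  A→A A C: FOLLOW(C) ⊇ FOLLOW(A) ⊇ {b}; new: +{b}
  S→a B: FOLLOW(B) ⊇ FOLLOW(S) ⊇ {$}; new: +{$}
  FOLLOW(S)={$}  FOLLOW(A)={b}  FOLLOW(B)={$}  FOLLOW(C)={b}
iter 2: (no change)
  FOLLOW(S)={$}  FOLLOW(A)={b}  FOLLOW(B)={$}  FOLLOW(C)={b}

FOLLOW(C) = ["b"]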